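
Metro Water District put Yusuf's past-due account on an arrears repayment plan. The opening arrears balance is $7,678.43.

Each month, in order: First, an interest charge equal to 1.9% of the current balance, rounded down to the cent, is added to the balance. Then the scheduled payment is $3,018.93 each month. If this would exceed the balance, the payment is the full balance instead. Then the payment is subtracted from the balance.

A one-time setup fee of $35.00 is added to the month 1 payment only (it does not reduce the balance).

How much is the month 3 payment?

Month 1: $7,678.43 +$145.89 interest = $7,824.32; pay $3,018.93 (+ $35.00 fee) → $4,805.39
Month 2: $4,805.39 +$91.30 interest = $4,896.69; pay $3,018.93 → $1,877.76
Month 3: $1,877.76 +$35.67 interest = $1,913.43; pay $1,913.43 → $0.00

$1,913.43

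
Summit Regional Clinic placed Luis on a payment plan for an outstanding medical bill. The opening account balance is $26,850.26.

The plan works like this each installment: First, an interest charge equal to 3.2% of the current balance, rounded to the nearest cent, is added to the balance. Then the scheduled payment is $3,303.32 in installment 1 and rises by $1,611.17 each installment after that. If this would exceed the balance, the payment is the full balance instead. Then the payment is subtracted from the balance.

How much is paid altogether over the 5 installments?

$29,814.89

# | Opening | Interest | Payment | End bal
1 | $26,850.26 | $859.21 | $3,303.32 | $24,406.15
2 | $24,406.15 | $781.00 | $4,914.49 | $20,272.66
3 | $20,272.66 | $648.73 | $6,525.66 | $14,395.73
4 | $14,395.73 | $460.66 | $8,136.83 | $6,719.56
5 | $6,719.56 | $215.03 | $6,934.59 | $0.00
Total paid: $29,814.89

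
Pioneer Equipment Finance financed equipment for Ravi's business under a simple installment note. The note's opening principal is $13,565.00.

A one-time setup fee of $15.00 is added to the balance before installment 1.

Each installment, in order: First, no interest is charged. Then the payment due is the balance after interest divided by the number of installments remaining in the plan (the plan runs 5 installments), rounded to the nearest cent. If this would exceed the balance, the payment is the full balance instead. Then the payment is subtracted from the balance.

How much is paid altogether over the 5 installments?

$13,580.00

# | Opening | Payment | End bal
1 | $13,580.00 | $2,716.00 | $10,864.00
2 | $10,864.00 | $2,716.00 | $8,148.00
3 | $8,148.00 | $2,716.00 | $5,432.00
4 | $5,432.00 | $2,716.00 | $2,716.00
5 | $2,716.00 | $2,716.00 | $0.00
Total paid: $13,580.00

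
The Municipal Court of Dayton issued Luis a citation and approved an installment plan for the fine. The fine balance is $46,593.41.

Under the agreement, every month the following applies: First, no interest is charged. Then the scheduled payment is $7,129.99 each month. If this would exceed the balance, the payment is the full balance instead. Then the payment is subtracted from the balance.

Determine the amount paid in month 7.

Month 1: $46,593.41 − $7,129.99 → $39,463.42
Month 2: $39,463.42 − $7,129.99 → $32,333.43
Month 3: $32,333.43 − $7,129.99 → $25,203.44
Month 4: $25,203.44 − $7,129.99 → $18,073.45
Month 5: $18,073.45 − $7,129.99 → $10,943.46
Month 6: $10,943.46 − $7,129.99 → $3,813.47
Month 7: $3,813.47 − $3,813.47 → $0.00

$3,813.47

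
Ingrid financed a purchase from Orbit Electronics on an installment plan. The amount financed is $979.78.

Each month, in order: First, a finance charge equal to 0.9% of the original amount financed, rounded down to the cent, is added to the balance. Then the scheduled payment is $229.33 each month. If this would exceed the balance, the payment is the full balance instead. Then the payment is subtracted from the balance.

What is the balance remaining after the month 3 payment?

$318.22

# | Opening | Interest | Payment | End bal
1 | $979.78 | $8.81 | $229.33 | $759.26
2 | $759.26 | $8.81 | $229.33 | $538.74
3 | $538.74 | $8.81 | $229.33 | $318.22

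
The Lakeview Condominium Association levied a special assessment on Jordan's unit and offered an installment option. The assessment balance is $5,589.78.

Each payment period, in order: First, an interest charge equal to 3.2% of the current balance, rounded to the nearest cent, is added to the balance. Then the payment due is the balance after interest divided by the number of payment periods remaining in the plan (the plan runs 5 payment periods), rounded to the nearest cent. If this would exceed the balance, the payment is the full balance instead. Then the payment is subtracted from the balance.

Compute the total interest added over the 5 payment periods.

Payment period 1: opening $5,589.78; interest $178.87 → $5,768.65; payment $1,153.73; balance $4,614.92
Payment period 2: opening $4,614.92; interest $147.68 → $4,762.60; payment $1,190.65; balance $3,571.95
Payment period 3: opening $3,571.95; interest $114.30 → $3,686.25; payment $1,228.75; balance $2,457.50
Payment period 4: opening $2,457.50; interest $78.64 → $2,536.14; payment $1,268.07; balance $1,268.07
Payment period 5: opening $1,268.07; interest $40.58 → $1,308.65; payment $1,308.65; balance $0.00
Total interest: $178.87 + $147.68 + $114.30 + $78.64 + $40.58 = $560.07

$560.07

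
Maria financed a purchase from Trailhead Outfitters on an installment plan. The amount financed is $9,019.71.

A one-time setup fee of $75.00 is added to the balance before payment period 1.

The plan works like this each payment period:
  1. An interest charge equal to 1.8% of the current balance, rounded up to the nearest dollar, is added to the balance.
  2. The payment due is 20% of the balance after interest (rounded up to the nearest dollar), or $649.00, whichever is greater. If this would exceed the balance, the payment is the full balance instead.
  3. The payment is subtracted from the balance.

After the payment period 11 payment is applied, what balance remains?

$0.00

Payment period 1: $9,094.71 +$164.00 interest = $9,258.71; pay $1,852.00 → $7,406.71
Payment period 2: $7,406.71 +$134.00 interest = $7,540.71; pay $1,509.00 → $6,031.71
Payment period 3: $6,031.71 +$109.00 interest = $6,140.71; pay $1,229.00 → $4,911.71
Payment period 4: $4,911.71 +$89.00 interest = $5,000.71; pay $1,001.00 → $3,999.71
Payment period 5: $3,999.71 +$72.00 interest = $4,071.71; pay $815.00 → $3,256.71
Payment period 6: $3,256.71 +$59.00 interest = $3,315.71; pay $664.00 → $2,651.71
Payment period 7: $2,651.71 +$48.00 interest = $2,699.71; pay $649.00 → $2,050.71
Payment period 8: $2,050.71 +$37.00 interest = $2,087.71; pay $649.00 → $1,438.71
Payment period 9: $1,438.71 +$26.00 interest = $1,464.71; pay $649.00 → $815.71
Payment period 10: $815.71 +$15.00 interest = $830.71; pay $649.00 → $181.71
Payment period 11: $181.71 +$4.00 interest = $185.71; pay $185.71 → $0.00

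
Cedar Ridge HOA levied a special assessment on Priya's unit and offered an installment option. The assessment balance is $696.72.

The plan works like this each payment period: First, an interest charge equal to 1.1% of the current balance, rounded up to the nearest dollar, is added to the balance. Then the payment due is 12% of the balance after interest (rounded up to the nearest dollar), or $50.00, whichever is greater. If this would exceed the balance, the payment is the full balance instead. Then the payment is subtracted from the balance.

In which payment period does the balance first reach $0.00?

Payment period 1: opening $696.72; interest $8.00 → $704.72; payment $85.00; balance $619.72
Payment period 2: opening $619.72; interest $7.00 → $626.72; payment $76.00; balance $550.72
Payment period 3: opening $550.72; interest $7.00 → $557.72; payment $67.00; balance $490.72
Payment period 4: opening $490.72; interest $6.00 → $496.72; payment $60.00; balance $436.72
Payment period 5: opening $436.72; interest $5.00 → $441.72; payment $54.00; balance $387.72
Payment period 6: opening $387.72; interest $5.00 → $392.72; payment $50.00; balance $342.72
Payment period 7: opening $342.72; interest $4.00 → $346.72; payment $50.00; balance $296.72
Payment period 8: opening $296.72; interest $4.00 → $300.72; payment $50.00; balance $250.72
Payment period 9: opening $250.72; interest $3.00 → $253.72; payment $50.00; balance $203.72
Payment period 10: opening $203.72; interest $3.00 → $206.72; payment $50.00; balance $156.72
Payment period 11: opening $156.72; interest $2.00 → $158.72; payment $50.00; balance $108.72
Payment period 12: opening $108.72; interest $2.00 → $110.72; payment $50.00; balance $60.72
Payment period 13: opening $60.72; interest $1.00 → $61.72; payment $50.00; balance $11.72
Payment period 14: opening $11.72; interest $1.00 → $12.72; payment $12.72; balance $0.00
Balance reaches $0.00 in payment period 14.

14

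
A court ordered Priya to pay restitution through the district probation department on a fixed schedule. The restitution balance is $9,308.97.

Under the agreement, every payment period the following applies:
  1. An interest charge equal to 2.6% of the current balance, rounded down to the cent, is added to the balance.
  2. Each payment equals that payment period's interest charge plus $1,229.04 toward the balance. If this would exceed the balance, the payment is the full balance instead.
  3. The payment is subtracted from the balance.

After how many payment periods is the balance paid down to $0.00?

8

Payment period 1: $9,308.97 +$242.03 interest = $9,551.00; pay $1,471.07 → $8,079.93
Payment period 2: $8,079.93 +$210.07 interest = $8,290.00; pay $1,439.11 → $6,850.89
Payment period 3: $6,850.89 +$178.12 interest = $7,029.01; pay $1,407.16 → $5,621.85
Payment period 4: $5,621.85 +$146.16 interest = $5,768.01; pay $1,375.20 → $4,392.81
Payment period 5: $4,392.81 +$114.21 interest = $4,507.02; pay $1,343.25 → $3,163.77
Payment period 6: $3,163.77 +$82.25 interest = $3,246.02; pay $1,311.29 → $1,934.73
Payment period 7: $1,934.73 +$50.30 interest = $1,985.03; pay $1,279.34 → $705.69
Payment period 8: $705.69 +$18.34 interest = $724.03; pay $724.03 → $0.00
Balance reaches $0.00 in payment period 8.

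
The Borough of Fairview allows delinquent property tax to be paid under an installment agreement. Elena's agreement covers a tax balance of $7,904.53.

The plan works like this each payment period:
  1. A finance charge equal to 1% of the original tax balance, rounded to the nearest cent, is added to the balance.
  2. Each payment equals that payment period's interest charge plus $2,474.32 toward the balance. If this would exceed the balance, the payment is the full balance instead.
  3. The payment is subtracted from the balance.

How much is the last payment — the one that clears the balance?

$560.62

Payment period 1: opening $7,904.53; interest $79.05 → $7,983.58; payment $2,553.37; balance $5,430.21
Payment period 2: opening $5,430.21; interest $79.05 → $5,509.26; payment $2,553.37; balance $2,955.89
Payment period 3: opening $2,955.89; interest $79.05 → $3,034.94; payment $2,553.37; balance $481.57
Payment period 4: opening $481.57; interest $79.05 → $560.62; payment $560.62; balance $0.00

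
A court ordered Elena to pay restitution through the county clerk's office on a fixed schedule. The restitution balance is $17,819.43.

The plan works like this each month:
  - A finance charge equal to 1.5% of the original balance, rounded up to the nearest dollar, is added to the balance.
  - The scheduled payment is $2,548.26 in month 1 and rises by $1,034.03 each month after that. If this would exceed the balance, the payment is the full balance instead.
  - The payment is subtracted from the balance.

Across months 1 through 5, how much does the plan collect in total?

Month 1: $17,819.43 +$268.00 interest = $18,087.43; pay $2,548.26 → $15,539.17
Month 2: $15,539.17 +$268.00 interest = $15,807.17; pay $3,582.29 → $12,224.88
Month 3: $12,224.88 +$268.00 interest = $12,492.88; pay $4,616.32 → $7,876.56
Month 4: $7,876.56 +$268.00 interest = $8,144.56; pay $5,650.35 → $2,494.21
Month 5: $2,494.21 +$268.00 interest = $2,762.21; pay $2,762.21 → $0.00
Total paid: $19,159.43

$19,159.43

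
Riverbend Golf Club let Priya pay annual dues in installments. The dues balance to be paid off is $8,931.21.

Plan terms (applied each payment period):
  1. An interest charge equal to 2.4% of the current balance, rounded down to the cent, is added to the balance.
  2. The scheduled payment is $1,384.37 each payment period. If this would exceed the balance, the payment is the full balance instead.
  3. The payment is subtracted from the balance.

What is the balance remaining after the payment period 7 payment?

$127.16

Payment period 1: $8,931.21 +$214.34 interest = $9,145.55; pay $1,384.37 → $7,761.18
Payment period 2: $7,761.18 +$186.26 interest = $7,947.44; pay $1,384.37 → $6,563.07
Payment period 3: $6,563.07 +$157.51 interest = $6,720.58; pay $1,384.37 → $5,336.21
Payment period 4: $5,336.21 +$128.06 interest = $5,464.27; pay $1,384.37 → $4,079.90
Payment period 5: $4,079.90 +$97.91 interest = $4,177.81; pay $1,384.37 → $2,793.44
Payment period 6: $2,793.44 +$67.04 interest = $2,860.48; pay $1,384.37 → $1,476.11
Payment period 7: $1,476.11 +$35.42 interest = $1,511.53; pay $1,384.37 → $127.16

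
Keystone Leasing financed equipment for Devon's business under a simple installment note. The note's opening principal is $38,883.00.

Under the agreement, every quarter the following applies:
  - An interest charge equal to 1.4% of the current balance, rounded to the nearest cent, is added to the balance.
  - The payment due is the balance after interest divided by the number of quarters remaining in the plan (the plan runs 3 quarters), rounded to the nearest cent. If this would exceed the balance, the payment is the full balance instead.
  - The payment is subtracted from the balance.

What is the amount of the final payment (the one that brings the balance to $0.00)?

Quarter 1: $38,883.00 +$544.36 interest = $39,427.36; pay $13,142.45 → $26,284.91
Quarter 2: $26,284.91 +$367.99 interest = $26,652.90; pay $13,326.45 → $13,326.45
Quarter 3: $13,326.45 +$186.57 interest = $13,513.02; pay $13,513.02 → $0.00

$13,513.02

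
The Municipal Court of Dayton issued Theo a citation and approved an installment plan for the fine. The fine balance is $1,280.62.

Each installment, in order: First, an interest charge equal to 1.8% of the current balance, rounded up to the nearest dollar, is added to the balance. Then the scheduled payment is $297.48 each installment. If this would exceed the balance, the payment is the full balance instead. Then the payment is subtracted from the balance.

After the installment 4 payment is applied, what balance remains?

$156.70

Installment 1: opening $1,280.62; interest $24.00 → $1,304.62; payment $297.48; balance $1,007.14
Installment 2: opening $1,007.14; interest $19.00 → $1,026.14; payment $297.48; balance $728.66
Installment 3: opening $728.66; interest $14.00 → $742.66; payment $297.48; balance $445.18
Installment 4: opening $445.18; interest $9.00 → $454.18; payment $297.48; balance $156.70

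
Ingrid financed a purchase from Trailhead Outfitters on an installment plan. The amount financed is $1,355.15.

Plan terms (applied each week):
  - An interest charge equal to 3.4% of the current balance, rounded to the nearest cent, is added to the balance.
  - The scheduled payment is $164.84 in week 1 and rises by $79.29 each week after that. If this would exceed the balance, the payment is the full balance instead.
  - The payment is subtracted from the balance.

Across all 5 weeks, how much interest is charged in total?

$161.20

Week 1: opening $1,355.15; interest $46.08 → $1,401.23; payment $164.84; balance $1,236.39
Week 2: opening $1,236.39; interest $42.04 → $1,278.43; payment $244.13; balance $1,034.30
Week 3: opening $1,034.30; interest $35.17 → $1,069.47; payment $323.42; balance $746.05
Week 4: opening $746.05; interest $25.37 → $771.42; payment $402.71; balance $368.71
Week 5: opening $368.71; interest $12.54 → $381.25; payment $381.25; balance $0.00
Total interest: $46.08 + $42.04 + $35.17 + $25.37 + $12.54 = $161.20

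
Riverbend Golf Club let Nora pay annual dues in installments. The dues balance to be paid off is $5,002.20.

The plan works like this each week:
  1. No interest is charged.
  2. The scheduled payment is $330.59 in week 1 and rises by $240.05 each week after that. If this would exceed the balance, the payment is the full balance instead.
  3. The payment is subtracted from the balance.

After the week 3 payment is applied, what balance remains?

Week 1: opening $5,002.20; payment $330.59; balance $4,671.61
Week 2: opening $4,671.61; payment $570.64; balance $4,100.97
Week 3: opening $4,100.97; payment $810.69; balance $3,290.28

$3,290.28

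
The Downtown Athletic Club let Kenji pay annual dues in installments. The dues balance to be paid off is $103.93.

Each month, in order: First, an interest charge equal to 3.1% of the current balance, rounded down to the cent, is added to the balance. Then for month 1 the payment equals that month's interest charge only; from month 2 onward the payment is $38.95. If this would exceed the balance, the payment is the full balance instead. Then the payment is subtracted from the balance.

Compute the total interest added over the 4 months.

Month 1: opening $103.93; interest $3.22 → $107.15; payment $3.22; balance $103.93
Month 2: opening $103.93; interest $3.22 → $107.15; payment $38.95; balance $68.20
Month 3: opening $68.20; interest $2.11 → $70.31; payment $38.95; balance $31.36
Month 4: opening $31.36; interest $0.97 → $32.33; payment $32.33; balance $0.00
Total interest: $3.22 + $3.22 + $2.11 + $0.97 = $9.52

$9.52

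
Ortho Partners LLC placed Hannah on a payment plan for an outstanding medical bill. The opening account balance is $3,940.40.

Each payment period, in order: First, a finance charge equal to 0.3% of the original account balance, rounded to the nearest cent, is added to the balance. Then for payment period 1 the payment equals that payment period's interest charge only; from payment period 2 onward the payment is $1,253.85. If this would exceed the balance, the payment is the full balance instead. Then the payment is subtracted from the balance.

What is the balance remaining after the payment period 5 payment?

$0.00

# | Opening | Interest | Payment | End bal
1 | $3,940.40 | $11.82 | $11.82 | $3,940.40
2 | $3,940.40 | $11.82 | $1,253.85 | $2,698.37
3 | $2,698.37 | $11.82 | $1,253.85 | $1,456.34
4 | $1,456.34 | $11.82 | $1,253.85 | $214.31
5 | $214.31 | $11.82 | $226.13 | $0.00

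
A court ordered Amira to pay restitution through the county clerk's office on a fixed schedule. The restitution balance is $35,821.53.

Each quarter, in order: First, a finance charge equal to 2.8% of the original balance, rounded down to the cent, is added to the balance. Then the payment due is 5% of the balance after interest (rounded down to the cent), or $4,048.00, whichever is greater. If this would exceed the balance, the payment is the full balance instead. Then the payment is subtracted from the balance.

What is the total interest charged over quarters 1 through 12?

$12,036.00

Quarter 1: opening $35,821.53; interest $1,003.00 → $36,824.53; payment $4,048.00; balance $32,776.53
Quarter 2: opening $32,776.53; interest $1,003.00 → $33,779.53; payment $4,048.00; balance $29,731.53
Quarter 3: opening $29,731.53; interest $1,003.00 → $30,734.53; payment $4,048.00; balance $26,686.53
Quarter 4: opening $26,686.53; interest $1,003.00 → $27,689.53; payment $4,048.00; balance $23,641.53
Quarter 5: opening $23,641.53; interest $1,003.00 → $24,644.53; payment $4,048.00; balance $20,596.53
Quarter 6: opening $20,596.53; interest $1,003.00 → $21,599.53; payment $4,048.00; balance $17,551.53
Quarter 7: opening $17,551.53; interest $1,003.00 → $18,554.53; payment $4,048.00; balance $14,506.53
Quarter 8: opening $14,506.53; interest $1,003.00 → $15,509.53; payment $4,048.00; balance $11,461.53
Quarter 9: opening $11,461.53; interest $1,003.00 → $12,464.53; payment $4,048.00; balance $8,416.53
Quarter 10: opening $8,416.53; interest $1,003.00 → $9,419.53; payment $4,048.00; balance $5,371.53
Quarter 11: opening $5,371.53; interest $1,003.00 → $6,374.53; payment $4,048.00; balance $2,326.53
Quarter 12: opening $2,326.53; interest $1,003.00 → $3,329.53; payment $3,329.53; balance $0.00
Total interest: $1,003.00 + $1,003.00 + $1,003.00 + $1,003.00 + $1,003.00 + $1,003.00 + $1,003.00 + $1,003.00 + $1,003.00 + $1,003.00 + $1,003.00 + $1,003.00 = $12,036.00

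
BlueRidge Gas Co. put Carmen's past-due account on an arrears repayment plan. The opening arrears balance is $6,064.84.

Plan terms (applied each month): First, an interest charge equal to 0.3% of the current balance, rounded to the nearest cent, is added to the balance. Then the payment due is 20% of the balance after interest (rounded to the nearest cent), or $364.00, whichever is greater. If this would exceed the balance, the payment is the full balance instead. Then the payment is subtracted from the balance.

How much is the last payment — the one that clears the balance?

$176.17

Month 1: opening $6,064.84; interest $18.19 → $6,083.03; payment $1,216.61; balance $4,866.42
Month 2: opening $4,866.42; interest $14.60 → $4,881.02; payment $976.20; balance $3,904.82
Month 3: opening $3,904.82; interest $11.71 → $3,916.53; payment $783.31; balance $3,133.22
Month 4: opening $3,133.22; interest $9.40 → $3,142.62; payment $628.52; balance $2,514.10
Month 5: opening $2,514.10; interest $7.54 → $2,521.64; payment $504.33; balance $2,017.31
Month 6: opening $2,017.31; interest $6.05 → $2,023.36; payment $404.67; balance $1,618.69
Month 7: opening $1,618.69; interest $4.86 → $1,623.55; payment $364.00; balance $1,259.55
Month 8: opening $1,259.55; interest $3.78 → $1,263.33; payment $364.00; balance $899.33
Month 9: opening $899.33; interest $2.70 → $902.03; payment $364.00; balance $538.03
Month 10: opening $538.03; interest $1.61 → $539.64; payment $364.00; balance $175.64
Month 11: opening $175.64; interest $0.53 → $176.17; payment $176.17; balance $0.00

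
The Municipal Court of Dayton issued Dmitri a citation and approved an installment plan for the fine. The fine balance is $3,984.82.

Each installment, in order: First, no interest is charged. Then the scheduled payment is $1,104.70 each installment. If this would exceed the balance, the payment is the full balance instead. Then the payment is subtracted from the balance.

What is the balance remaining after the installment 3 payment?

$670.72

# | Opening | Payment | End bal
1 | $3,984.82 | $1,104.70 | $2,880.12
2 | $2,880.12 | $1,104.70 | $1,775.42
3 | $1,775.42 | $1,104.70 | $670.72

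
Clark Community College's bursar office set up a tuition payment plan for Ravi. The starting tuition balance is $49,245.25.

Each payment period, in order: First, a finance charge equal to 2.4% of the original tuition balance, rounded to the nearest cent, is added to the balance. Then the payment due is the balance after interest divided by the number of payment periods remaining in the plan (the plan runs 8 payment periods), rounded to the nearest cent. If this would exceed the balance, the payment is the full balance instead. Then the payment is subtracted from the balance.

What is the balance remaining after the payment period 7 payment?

Payment period 1: $49,245.25 +$1,181.89 interest = $50,427.14; pay $6,303.39 → $44,123.75
Payment period 2: $44,123.75 +$1,181.89 interest = $45,305.64; pay $6,472.23 → $38,833.41
Payment period 3: $38,833.41 +$1,181.89 interest = $40,015.30; pay $6,669.22 → $33,346.08
Payment period 4: $33,346.08 +$1,181.89 interest = $34,527.97; pay $6,905.59 → $27,622.38
Payment period 5: $27,622.38 +$1,181.89 interest = $28,804.27; pay $7,201.07 → $21,603.20
Payment period 6: $21,603.20 +$1,181.89 interest = $22,785.09; pay $7,595.03 → $15,190.06
Payment period 7: $15,190.06 +$1,181.89 interest = $16,371.95; pay $8,185.98 → $8,185.97

$8,185.97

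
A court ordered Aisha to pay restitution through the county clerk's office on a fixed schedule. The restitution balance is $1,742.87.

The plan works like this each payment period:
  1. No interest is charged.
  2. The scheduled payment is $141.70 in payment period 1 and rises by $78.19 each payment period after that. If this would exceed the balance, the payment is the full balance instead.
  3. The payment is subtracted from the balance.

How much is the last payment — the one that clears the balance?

Payment period 1: opening $1,742.87; payment $141.70; balance $1,601.17
Payment period 2: opening $1,601.17; payment $219.89; balance $1,381.28
Payment period 3: opening $1,381.28; payment $298.08; balance $1,083.20
Payment period 4: opening $1,083.20; payment $376.27; balance $706.93
Payment period 5: opening $706.93; payment $454.46; balance $252.47
Payment period 6: opening $252.47; payment $252.47; balance $0.00

$252.47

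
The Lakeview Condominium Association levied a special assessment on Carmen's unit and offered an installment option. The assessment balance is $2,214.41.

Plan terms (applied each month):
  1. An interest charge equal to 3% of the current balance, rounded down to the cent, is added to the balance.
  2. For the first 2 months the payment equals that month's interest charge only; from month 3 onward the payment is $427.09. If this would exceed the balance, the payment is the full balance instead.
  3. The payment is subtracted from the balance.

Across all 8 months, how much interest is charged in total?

Month 1: $2,214.41 +$66.43 interest = $2,280.84; pay $66.43 → $2,214.41
Month 2: $2,214.41 +$66.43 interest = $2,280.84; pay $66.43 → $2,214.41
Month 3: $2,214.41 +$66.43 interest = $2,280.84; pay $427.09 → $1,853.75
Month 4: $1,853.75 +$55.61 interest = $1,909.36; pay $427.09 → $1,482.27
Month 5: $1,482.27 +$44.46 interest = $1,526.73; pay $427.09 → $1,099.64
Month 6: $1,099.64 +$32.98 interest = $1,132.62; pay $427.09 → $705.53
Month 7: $705.53 +$21.16 interest = $726.69; pay $427.09 → $299.60
Month 8: $299.60 +$8.98 interest = $308.58; pay $308.58 → $0.00
Total interest: $66.43 + $66.43 + $66.43 + $55.61 + $44.46 + $32.98 + $21.16 + $8.98 = $362.48

$362.48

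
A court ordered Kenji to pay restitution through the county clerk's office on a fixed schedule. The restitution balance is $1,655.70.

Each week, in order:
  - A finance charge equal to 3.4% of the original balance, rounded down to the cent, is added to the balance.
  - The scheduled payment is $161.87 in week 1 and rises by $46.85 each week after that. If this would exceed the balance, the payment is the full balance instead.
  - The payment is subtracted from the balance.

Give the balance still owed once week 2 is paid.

$1,397.69

Week 1: $1,655.70 +$56.29 interest = $1,711.99; pay $161.87 → $1,550.12
Week 2: $1,550.12 +$56.29 interest = $1,606.41; pay $208.72 → $1,397.69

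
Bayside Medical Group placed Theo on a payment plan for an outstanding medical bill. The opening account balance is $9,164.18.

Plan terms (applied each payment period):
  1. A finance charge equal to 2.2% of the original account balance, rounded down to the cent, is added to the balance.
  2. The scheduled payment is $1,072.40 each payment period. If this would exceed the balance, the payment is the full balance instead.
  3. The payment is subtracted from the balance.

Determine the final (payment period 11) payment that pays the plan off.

$657.89

Payment period 1: $9,164.18 +$201.61 interest = $9,365.79; pay $1,072.40 → $8,293.39
Payment period 2: $8,293.39 +$201.61 interest = $8,495.00; pay $1,072.40 → $7,422.60
Payment period 3: $7,422.60 +$201.61 interest = $7,624.21; pay $1,072.40 → $6,551.81
Payment period 4: $6,551.81 +$201.61 interest = $6,753.42; pay $1,072.40 → $5,681.02
Payment period 5: $5,681.02 +$201.61 interest = $5,882.63; pay $1,072.40 → $4,810.23
Payment period 6: $4,810.23 +$201.61 interest = $5,011.84; pay $1,072.40 → $3,939.44
Payment period 7: $3,939.44 +$201.61 interest = $4,141.05; pay $1,072.40 → $3,068.65
Payment period 8: $3,068.65 +$201.61 interest = $3,270.26; pay $1,072.40 → $2,197.86
Payment period 9: $2,197.86 +$201.61 interest = $2,399.47; pay $1,072.40 → $1,327.07
Payment period 10: $1,327.07 +$201.61 interest = $1,528.68; pay $1,072.40 → $456.28
Payment period 11: $456.28 +$201.61 interest = $657.89; pay $657.89 → $0.00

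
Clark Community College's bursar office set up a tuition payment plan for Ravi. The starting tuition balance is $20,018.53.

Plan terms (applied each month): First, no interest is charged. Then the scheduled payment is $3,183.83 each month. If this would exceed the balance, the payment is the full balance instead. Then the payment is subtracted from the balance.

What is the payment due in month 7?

Month 1: opening $20,018.53; payment $3,183.83; balance $16,834.70
Month 2: opening $16,834.70; payment $3,183.83; balance $13,650.87
Month 3: opening $13,650.87; payment $3,183.83; balance $10,467.04
Month 4: opening $10,467.04; payment $3,183.83; balance $7,283.21
Month 5: opening $7,283.21; payment $3,183.83; balance $4,099.38
Month 6: opening $4,099.38; payment $3,183.83; balance $915.55
Month 7: opening $915.55; payment $915.55; balance $0.00

$915.55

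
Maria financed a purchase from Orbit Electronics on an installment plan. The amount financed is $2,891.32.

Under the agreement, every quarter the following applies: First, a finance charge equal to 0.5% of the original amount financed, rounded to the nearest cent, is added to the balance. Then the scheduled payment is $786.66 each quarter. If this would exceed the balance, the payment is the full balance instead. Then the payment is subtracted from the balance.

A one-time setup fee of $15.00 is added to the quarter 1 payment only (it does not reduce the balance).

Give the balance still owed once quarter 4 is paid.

# | Opening | Interest | Payment | Fee | End bal
1 | $2,891.32 | $14.46 | $786.66 | $15.00 | $2,119.12
2 | $2,119.12 | $14.46 | $786.66 | — | $1,346.92
3 | $1,346.92 | $14.46 | $786.66 | — | $574.72
4 | $574.72 | $14.46 | $589.18 | — | $0.00

$0.00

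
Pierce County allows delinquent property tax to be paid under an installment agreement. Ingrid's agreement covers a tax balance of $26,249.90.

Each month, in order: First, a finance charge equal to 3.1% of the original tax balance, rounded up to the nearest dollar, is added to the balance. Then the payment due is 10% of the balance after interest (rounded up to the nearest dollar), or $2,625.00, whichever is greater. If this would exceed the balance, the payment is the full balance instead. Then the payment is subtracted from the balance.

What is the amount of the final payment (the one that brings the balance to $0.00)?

$1,627.90

Month 1: opening $26,249.90; interest $814.00 → $27,063.90; payment $2,707.00; balance $24,356.90
Month 2: opening $24,356.90; interest $814.00 → $25,170.90; payment $2,625.00; balance $22,545.90
Month 3: opening $22,545.90; interest $814.00 → $23,359.90; payment $2,625.00; balance $20,734.90
Month 4: opening $20,734.90; interest $814.00 → $21,548.90; payment $2,625.00; balance $18,923.90
Month 5: opening $18,923.90; interest $814.00 → $19,737.90; payment $2,625.00; balance $17,112.90
Month 6: opening $17,112.90; interest $814.00 → $17,926.90; payment $2,625.00; balance $15,301.90
Month 7: opening $15,301.90; interest $814.00 → $16,115.90; payment $2,625.00; balance $13,490.90
Month 8: opening $13,490.90; interest $814.00 → $14,304.90; payment $2,625.00; balance $11,679.90
Month 9: opening $11,679.90; interest $814.00 → $12,493.90; payment $2,625.00; balance $9,868.90
Month 10: opening $9,868.90; interest $814.00 → $10,682.90; payment $2,625.00; balance $8,057.90
Month 11: opening $8,057.90; interest $814.00 → $8,871.90; payment $2,625.00; balance $6,246.90
Month 12: opening $6,246.90; interest $814.00 → $7,060.90; payment $2,625.00; balance $4,435.90
Month 13: opening $4,435.90; interest $814.00 → $5,249.90; payment $2,625.00; balance $2,624.90
Month 14: opening $2,624.90; interest $814.00 → $3,438.90; payment $2,625.00; balance $813.90
Month 15: opening $813.90; interest $814.00 → $1,627.90; payment $1,627.90; balance $0.00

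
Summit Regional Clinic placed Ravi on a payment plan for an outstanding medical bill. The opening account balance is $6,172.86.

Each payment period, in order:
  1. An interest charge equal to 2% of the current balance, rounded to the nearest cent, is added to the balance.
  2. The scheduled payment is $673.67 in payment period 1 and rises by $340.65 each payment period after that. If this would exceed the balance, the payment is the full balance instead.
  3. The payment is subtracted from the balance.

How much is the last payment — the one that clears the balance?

Payment period 1: opening $6,172.86; interest $123.46 → $6,296.32; payment $673.67; balance $5,622.65
Payment period 2: opening $5,622.65; interest $112.45 → $5,735.10; payment $1,014.32; balance $4,720.78
Payment period 3: opening $4,720.78; interest $94.42 → $4,815.20; payment $1,354.97; balance $3,460.23
Payment period 4: opening $3,460.23; interest $69.20 → $3,529.43; payment $1,695.62; balance $1,833.81
Payment period 5: opening $1,833.81; interest $36.68 → $1,870.49; payment $1,870.49; balance $0.00

$1,870.49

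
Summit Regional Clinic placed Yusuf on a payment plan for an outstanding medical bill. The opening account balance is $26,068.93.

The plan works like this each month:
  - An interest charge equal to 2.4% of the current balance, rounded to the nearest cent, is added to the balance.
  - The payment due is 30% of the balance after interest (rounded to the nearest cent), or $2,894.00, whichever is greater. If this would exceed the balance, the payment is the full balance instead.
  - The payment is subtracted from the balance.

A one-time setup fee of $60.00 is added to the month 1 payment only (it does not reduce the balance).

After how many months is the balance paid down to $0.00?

Month 1: opening $26,068.93; interest $625.65 → $26,694.58; payment $8,008.37 (+ $60.00 fee); balance $18,686.21
Month 2: opening $18,686.21; interest $448.47 → $19,134.68; payment $5,740.40; balance $13,394.28
Month 3: opening $13,394.28; interest $321.46 → $13,715.74; payment $4,114.72; balance $9,601.02
Month 4: opening $9,601.02; interest $230.42 → $9,831.44; payment $2,949.43; balance $6,882.01
Month 5: opening $6,882.01; interest $165.17 → $7,047.18; payment $2,894.00; balance $4,153.18
Month 6: opening $4,153.18; interest $99.68 → $4,252.86; payment $2,894.00; balance $1,358.86
Month 7: opening $1,358.86; interest $32.61 → $1,391.47; payment $1,391.47; balance $0.00
Balance reaches $0.00 in month 7.

7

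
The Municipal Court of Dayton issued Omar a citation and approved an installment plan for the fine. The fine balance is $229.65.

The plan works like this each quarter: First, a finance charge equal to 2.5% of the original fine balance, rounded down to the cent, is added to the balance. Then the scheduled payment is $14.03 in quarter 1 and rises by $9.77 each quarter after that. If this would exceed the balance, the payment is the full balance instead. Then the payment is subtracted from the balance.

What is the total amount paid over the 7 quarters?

Quarter 1: opening $229.65; interest $5.74 → $235.39; payment $14.03; balance $221.36
Quarter 2: opening $221.36; interest $5.74 → $227.10; payment $23.80; balance $203.30
Quarter 3: opening $203.30; interest $5.74 → $209.04; payment $33.57; balance $175.47
Quarter 4: opening $175.47; interest $5.74 → $181.21; payment $43.34; balance $137.87
Quarter 5: opening $137.87; interest $5.74 → $143.61; payment $53.11; balance $90.50
Quarter 6: opening $90.50; interest $5.74 → $96.24; payment $62.88; balance $33.36
Quarter 7: opening $33.36; interest $5.74 → $39.10; payment $39.10; balance $0.00
Total paid: $269.83

$269.83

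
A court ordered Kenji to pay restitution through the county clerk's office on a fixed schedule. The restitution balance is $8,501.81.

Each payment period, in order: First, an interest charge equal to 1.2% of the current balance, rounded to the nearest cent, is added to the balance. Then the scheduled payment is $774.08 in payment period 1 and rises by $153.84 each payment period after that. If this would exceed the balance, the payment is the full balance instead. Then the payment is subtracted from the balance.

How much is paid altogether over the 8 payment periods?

Payment period 1: opening $8,501.81; interest $102.02 → $8,603.83; payment $774.08; balance $7,829.75
Payment period 2: opening $7,829.75; interest $93.96 → $7,923.71; payment $927.92; balance $6,995.79
Payment period 3: opening $6,995.79; interest $83.95 → $7,079.74; payment $1,081.76; balance $5,997.98
Payment period 4: opening $5,997.98; interest $71.98 → $6,069.96; payment $1,235.60; balance $4,834.36
Payment period 5: opening $4,834.36; interest $58.01 → $4,892.37; payment $1,389.44; balance $3,502.93
Payment period 6: opening $3,502.93; interest $42.04 → $3,544.97; payment $1,543.28; balance $2,001.69
Payment period 7: opening $2,001.69; interest $24.02 → $2,025.71; payment $1,697.12; balance $328.59
Payment period 8: opening $328.59; interest $3.94 → $332.53; payment $332.53; balance $0.00
Total paid: $8,981.73

$8,981.73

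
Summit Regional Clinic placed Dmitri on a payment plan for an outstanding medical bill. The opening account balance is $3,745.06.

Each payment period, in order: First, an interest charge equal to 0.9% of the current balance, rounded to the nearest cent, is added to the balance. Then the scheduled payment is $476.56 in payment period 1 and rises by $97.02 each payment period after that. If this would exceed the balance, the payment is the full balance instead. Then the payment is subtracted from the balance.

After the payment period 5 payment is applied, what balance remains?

Payment period 1: $3,745.06 +$33.71 interest = $3,778.77; pay $476.56 → $3,302.21
Payment period 2: $3,302.21 +$29.72 interest = $3,331.93; pay $573.58 → $2,758.35
Payment period 3: $2,758.35 +$24.83 interest = $2,783.18; pay $670.60 → $2,112.58
Payment period 4: $2,112.58 +$19.01 interest = $2,131.59; pay $767.62 → $1,363.97
Payment period 5: $1,363.97 +$12.28 interest = $1,376.25; pay $864.64 → $511.61

$511.61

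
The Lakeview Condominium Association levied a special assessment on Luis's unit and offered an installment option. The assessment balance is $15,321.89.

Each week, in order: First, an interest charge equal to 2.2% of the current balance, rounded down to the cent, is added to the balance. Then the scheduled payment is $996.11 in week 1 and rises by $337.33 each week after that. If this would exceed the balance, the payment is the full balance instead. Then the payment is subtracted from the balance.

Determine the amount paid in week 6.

$2,682.76

Week 1: opening $15,321.89; interest $337.08 → $15,658.97; payment $996.11; balance $14,662.86
Week 2: opening $14,662.86; interest $322.58 → $14,985.44; payment $1,333.44; balance $13,652.00
Week 3: opening $13,652.00; interest $300.34 → $13,952.34; payment $1,670.77; balance $12,281.57
Week 4: opening $12,281.57; interest $270.19 → $12,551.76; payment $2,008.10; balance $10,543.66
Week 5: opening $10,543.66; interest $231.96 → $10,775.62; payment $2,345.43; balance $8,430.19
Week 6: opening $8,430.19; interest $185.46 → $8,615.65; payment $2,682.76; balance $5,932.89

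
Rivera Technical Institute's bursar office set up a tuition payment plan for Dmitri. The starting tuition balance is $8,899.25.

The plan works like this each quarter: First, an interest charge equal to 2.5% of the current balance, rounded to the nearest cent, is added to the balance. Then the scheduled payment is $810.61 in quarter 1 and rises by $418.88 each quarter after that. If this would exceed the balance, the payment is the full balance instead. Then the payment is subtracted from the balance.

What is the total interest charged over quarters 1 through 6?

$893.45

Quarter 1: $8,899.25 +$222.48 interest = $9,121.73; pay $810.61 → $8,311.12
Quarter 2: $8,311.12 +$207.78 interest = $8,518.90; pay $1,229.49 → $7,289.41
Quarter 3: $7,289.41 +$182.24 interest = $7,471.65; pay $1,648.37 → $5,823.28
Quarter 4: $5,823.28 +$145.58 interest = $5,968.86; pay $2,067.25 → $3,901.61
Quarter 5: $3,901.61 +$97.54 interest = $3,999.15; pay $2,486.13 → $1,513.02
Quarter 6: $1,513.02 +$37.83 interest = $1,550.85; pay $1,550.85 → $0.00
Total interest: $222.48 + $207.78 + $182.24 + $145.58 + $97.54 + $37.83 = $893.45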